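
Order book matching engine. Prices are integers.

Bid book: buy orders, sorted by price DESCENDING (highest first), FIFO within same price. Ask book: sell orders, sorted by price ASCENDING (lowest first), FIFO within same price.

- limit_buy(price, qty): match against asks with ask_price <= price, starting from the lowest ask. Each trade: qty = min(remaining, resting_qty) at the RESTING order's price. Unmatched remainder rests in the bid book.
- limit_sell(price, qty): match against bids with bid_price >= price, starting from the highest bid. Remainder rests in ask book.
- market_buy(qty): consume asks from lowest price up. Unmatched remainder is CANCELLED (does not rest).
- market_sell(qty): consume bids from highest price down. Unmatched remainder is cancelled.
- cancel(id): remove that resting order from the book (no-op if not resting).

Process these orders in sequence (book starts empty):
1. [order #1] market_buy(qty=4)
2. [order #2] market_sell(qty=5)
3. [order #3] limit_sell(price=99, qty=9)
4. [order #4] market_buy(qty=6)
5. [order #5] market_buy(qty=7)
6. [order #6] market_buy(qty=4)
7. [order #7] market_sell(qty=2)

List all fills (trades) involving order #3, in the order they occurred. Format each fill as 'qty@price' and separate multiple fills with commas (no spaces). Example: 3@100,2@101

After op 1 [order #1] market_buy(qty=4): fills=none; bids=[-] asks=[-]
After op 2 [order #2] market_sell(qty=5): fills=none; bids=[-] asks=[-]
After op 3 [order #3] limit_sell(price=99, qty=9): fills=none; bids=[-] asks=[#3:9@99]
After op 4 [order #4] market_buy(qty=6): fills=#4x#3:6@99; bids=[-] asks=[#3:3@99]
After op 5 [order #5] market_buy(qty=7): fills=#5x#3:3@99; bids=[-] asks=[-]
After op 6 [order #6] market_buy(qty=4): fills=none; bids=[-] asks=[-]
After op 7 [order #7] market_sell(qty=2): fills=none; bids=[-] asks=[-]

Answer: 6@99,3@99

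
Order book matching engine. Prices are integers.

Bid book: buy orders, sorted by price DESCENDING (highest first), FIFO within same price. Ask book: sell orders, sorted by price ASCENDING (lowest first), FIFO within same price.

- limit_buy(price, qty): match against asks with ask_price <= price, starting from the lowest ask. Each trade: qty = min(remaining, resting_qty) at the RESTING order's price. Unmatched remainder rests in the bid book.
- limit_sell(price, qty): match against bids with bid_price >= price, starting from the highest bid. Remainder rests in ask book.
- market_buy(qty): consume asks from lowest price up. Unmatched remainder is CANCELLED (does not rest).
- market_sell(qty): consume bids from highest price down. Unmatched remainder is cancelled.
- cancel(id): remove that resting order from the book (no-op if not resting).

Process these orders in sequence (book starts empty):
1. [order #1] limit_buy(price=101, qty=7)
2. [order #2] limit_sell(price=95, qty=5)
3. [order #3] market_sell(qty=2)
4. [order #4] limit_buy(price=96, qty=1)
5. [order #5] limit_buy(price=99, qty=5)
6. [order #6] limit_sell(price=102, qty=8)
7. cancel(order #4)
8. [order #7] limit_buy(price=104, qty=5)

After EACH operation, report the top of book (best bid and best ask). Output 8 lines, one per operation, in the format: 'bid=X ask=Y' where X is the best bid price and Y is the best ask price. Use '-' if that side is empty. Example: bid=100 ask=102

After op 1 [order #1] limit_buy(price=101, qty=7): fills=none; bids=[#1:7@101] asks=[-]
After op 2 [order #2] limit_sell(price=95, qty=5): fills=#1x#2:5@101; bids=[#1:2@101] asks=[-]
After op 3 [order #3] market_sell(qty=2): fills=#1x#3:2@101; bids=[-] asks=[-]
After op 4 [order #4] limit_buy(price=96, qty=1): fills=none; bids=[#4:1@96] asks=[-]
After op 5 [order #5] limit_buy(price=99, qty=5): fills=none; bids=[#5:5@99 #4:1@96] asks=[-]
After op 6 [order #6] limit_sell(price=102, qty=8): fills=none; bids=[#5:5@99 #4:1@96] asks=[#6:8@102]
After op 7 cancel(order #4): fills=none; bids=[#5:5@99] asks=[#6:8@102]
After op 8 [order #7] limit_buy(price=104, qty=5): fills=#7x#6:5@102; bids=[#5:5@99] asks=[#6:3@102]

Answer: bid=101 ask=-
bid=101 ask=-
bid=- ask=-
bid=96 ask=-
bid=99 ask=-
bid=99 ask=102
bid=99 ask=102
bid=99 ask=102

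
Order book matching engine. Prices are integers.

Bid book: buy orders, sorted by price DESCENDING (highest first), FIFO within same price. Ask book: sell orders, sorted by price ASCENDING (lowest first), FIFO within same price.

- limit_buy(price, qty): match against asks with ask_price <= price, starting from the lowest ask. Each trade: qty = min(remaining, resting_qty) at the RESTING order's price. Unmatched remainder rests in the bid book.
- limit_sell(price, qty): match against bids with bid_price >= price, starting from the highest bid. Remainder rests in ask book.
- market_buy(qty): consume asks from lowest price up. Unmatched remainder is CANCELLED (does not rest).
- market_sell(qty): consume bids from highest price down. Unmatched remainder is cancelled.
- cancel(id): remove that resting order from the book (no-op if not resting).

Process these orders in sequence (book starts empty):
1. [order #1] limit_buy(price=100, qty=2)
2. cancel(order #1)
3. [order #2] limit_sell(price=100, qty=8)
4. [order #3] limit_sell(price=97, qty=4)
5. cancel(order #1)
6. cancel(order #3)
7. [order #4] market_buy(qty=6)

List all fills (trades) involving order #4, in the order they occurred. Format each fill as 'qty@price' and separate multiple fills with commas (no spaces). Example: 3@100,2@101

Answer: 6@100

Derivation:
After op 1 [order #1] limit_buy(price=100, qty=2): fills=none; bids=[#1:2@100] asks=[-]
After op 2 cancel(order #1): fills=none; bids=[-] asks=[-]
After op 3 [order #2] limit_sell(price=100, qty=8): fills=none; bids=[-] asks=[#2:8@100]
After op 4 [order #3] limit_sell(price=97, qty=4): fills=none; bids=[-] asks=[#3:4@97 #2:8@100]
After op 5 cancel(order #1): fills=none; bids=[-] asks=[#3:4@97 #2:8@100]
After op 6 cancel(order #3): fills=none; bids=[-] asks=[#2:8@100]
After op 7 [order #4] market_buy(qty=6): fills=#4x#2:6@100; bids=[-] asks=[#2:2@100]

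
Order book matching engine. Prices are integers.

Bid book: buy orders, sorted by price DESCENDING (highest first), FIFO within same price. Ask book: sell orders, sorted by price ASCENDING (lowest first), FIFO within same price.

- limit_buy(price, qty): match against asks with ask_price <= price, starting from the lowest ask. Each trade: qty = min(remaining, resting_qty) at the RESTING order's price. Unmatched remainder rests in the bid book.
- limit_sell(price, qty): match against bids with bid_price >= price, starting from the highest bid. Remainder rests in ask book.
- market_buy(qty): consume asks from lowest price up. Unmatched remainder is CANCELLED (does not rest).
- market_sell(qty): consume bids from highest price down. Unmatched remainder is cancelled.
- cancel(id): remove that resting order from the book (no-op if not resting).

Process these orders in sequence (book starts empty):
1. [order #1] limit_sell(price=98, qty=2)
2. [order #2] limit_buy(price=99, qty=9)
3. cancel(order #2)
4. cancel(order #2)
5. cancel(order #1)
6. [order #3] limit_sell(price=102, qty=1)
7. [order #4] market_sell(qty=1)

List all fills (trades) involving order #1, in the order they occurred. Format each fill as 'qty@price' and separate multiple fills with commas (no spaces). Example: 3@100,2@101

After op 1 [order #1] limit_sell(price=98, qty=2): fills=none; bids=[-] asks=[#1:2@98]
After op 2 [order #2] limit_buy(price=99, qty=9): fills=#2x#1:2@98; bids=[#2:7@99] asks=[-]
After op 3 cancel(order #2): fills=none; bids=[-] asks=[-]
After op 4 cancel(order #2): fills=none; bids=[-] asks=[-]
After op 5 cancel(order #1): fills=none; bids=[-] asks=[-]
After op 6 [order #3] limit_sell(price=102, qty=1): fills=none; bids=[-] asks=[#3:1@102]
After op 7 [order #4] market_sell(qty=1): fills=none; bids=[-] asks=[#3:1@102]

Answer: 2@98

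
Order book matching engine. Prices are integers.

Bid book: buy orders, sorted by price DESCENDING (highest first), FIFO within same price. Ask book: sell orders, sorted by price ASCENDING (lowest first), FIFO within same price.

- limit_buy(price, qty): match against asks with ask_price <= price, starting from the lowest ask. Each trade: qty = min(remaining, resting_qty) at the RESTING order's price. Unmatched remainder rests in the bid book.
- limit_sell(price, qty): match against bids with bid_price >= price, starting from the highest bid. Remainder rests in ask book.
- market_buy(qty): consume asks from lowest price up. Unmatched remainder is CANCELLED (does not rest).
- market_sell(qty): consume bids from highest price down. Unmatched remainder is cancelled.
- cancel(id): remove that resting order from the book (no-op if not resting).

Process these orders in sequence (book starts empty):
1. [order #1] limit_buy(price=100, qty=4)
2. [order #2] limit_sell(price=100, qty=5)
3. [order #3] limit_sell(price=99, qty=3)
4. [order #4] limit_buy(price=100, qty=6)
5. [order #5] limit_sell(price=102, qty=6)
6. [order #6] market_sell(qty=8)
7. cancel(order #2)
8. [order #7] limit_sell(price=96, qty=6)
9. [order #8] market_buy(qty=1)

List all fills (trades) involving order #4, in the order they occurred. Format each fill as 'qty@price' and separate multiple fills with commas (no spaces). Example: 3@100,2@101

After op 1 [order #1] limit_buy(price=100, qty=4): fills=none; bids=[#1:4@100] asks=[-]
After op 2 [order #2] limit_sell(price=100, qty=5): fills=#1x#2:4@100; bids=[-] asks=[#2:1@100]
After op 3 [order #3] limit_sell(price=99, qty=3): fills=none; bids=[-] asks=[#3:3@99 #2:1@100]
After op 4 [order #4] limit_buy(price=100, qty=6): fills=#4x#3:3@99 #4x#2:1@100; bids=[#4:2@100] asks=[-]
After op 5 [order #5] limit_sell(price=102, qty=6): fills=none; bids=[#4:2@100] asks=[#5:6@102]
After op 6 [order #6] market_sell(qty=8): fills=#4x#6:2@100; bids=[-] asks=[#5:6@102]
After op 7 cancel(order #2): fills=none; bids=[-] asks=[#5:6@102]
After op 8 [order #7] limit_sell(price=96, qty=6): fills=none; bids=[-] asks=[#7:6@96 #5:6@102]
After op 9 [order #8] market_buy(qty=1): fills=#8x#7:1@96; bids=[-] asks=[#7:5@96 #5:6@102]

Answer: 3@99,1@100,2@100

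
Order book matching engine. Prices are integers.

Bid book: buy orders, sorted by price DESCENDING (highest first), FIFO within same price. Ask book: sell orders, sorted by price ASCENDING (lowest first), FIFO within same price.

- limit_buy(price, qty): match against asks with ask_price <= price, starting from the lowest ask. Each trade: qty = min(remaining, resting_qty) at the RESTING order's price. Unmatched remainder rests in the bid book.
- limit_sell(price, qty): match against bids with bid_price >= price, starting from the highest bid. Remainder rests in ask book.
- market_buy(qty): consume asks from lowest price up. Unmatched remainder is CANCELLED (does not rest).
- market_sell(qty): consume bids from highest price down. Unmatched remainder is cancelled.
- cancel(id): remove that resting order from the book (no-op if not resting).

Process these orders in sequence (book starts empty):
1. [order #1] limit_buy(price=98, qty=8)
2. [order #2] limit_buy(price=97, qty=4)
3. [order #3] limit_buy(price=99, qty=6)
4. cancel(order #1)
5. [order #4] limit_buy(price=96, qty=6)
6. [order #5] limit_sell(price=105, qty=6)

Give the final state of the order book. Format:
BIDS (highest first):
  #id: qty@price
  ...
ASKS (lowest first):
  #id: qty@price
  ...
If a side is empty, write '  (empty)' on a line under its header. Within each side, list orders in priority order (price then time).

Answer: BIDS (highest first):
  #3: 6@99
  #2: 4@97
  #4: 6@96
ASKS (lowest first):
  #5: 6@105

Derivation:
After op 1 [order #1] limit_buy(price=98, qty=8): fills=none; bids=[#1:8@98] asks=[-]
After op 2 [order #2] limit_buy(price=97, qty=4): fills=none; bids=[#1:8@98 #2:4@97] asks=[-]
After op 3 [order #3] limit_buy(price=99, qty=6): fills=none; bids=[#3:6@99 #1:8@98 #2:4@97] asks=[-]
After op 4 cancel(order #1): fills=none; bids=[#3:6@99 #2:4@97] asks=[-]
After op 5 [order #4] limit_buy(price=96, qty=6): fills=none; bids=[#3:6@99 #2:4@97 #4:6@96] asks=[-]
After op 6 [order #5] limit_sell(price=105, qty=6): fills=none; bids=[#3:6@99 #2:4@97 #4:6@96] asks=[#5:6@105]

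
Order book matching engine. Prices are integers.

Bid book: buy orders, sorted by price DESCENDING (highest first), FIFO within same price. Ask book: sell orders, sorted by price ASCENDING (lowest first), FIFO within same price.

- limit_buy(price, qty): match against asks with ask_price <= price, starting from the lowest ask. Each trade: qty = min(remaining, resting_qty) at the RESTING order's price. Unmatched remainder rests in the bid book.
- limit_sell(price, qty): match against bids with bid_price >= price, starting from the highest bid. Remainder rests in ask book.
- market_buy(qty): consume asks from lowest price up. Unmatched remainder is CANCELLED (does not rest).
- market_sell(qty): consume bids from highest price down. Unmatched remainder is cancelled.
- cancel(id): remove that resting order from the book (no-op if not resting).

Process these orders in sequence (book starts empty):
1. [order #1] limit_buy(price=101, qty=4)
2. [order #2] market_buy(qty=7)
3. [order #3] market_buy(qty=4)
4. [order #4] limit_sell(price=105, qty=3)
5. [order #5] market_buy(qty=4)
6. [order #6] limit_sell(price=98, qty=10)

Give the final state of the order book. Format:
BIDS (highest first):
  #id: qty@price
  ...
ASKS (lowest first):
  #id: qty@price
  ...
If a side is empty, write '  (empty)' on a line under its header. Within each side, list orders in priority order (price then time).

After op 1 [order #1] limit_buy(price=101, qty=4): fills=none; bids=[#1:4@101] asks=[-]
After op 2 [order #2] market_buy(qty=7): fills=none; bids=[#1:4@101] asks=[-]
After op 3 [order #3] market_buy(qty=4): fills=none; bids=[#1:4@101] asks=[-]
After op 4 [order #4] limit_sell(price=105, qty=3): fills=none; bids=[#1:4@101] asks=[#4:3@105]
After op 5 [order #5] market_buy(qty=4): fills=#5x#4:3@105; bids=[#1:4@101] asks=[-]
After op 6 [order #6] limit_sell(price=98, qty=10): fills=#1x#6:4@101; bids=[-] asks=[#6:6@98]

Answer: BIDS (highest first):
  (empty)
ASKS (lowest first):
  #6: 6@98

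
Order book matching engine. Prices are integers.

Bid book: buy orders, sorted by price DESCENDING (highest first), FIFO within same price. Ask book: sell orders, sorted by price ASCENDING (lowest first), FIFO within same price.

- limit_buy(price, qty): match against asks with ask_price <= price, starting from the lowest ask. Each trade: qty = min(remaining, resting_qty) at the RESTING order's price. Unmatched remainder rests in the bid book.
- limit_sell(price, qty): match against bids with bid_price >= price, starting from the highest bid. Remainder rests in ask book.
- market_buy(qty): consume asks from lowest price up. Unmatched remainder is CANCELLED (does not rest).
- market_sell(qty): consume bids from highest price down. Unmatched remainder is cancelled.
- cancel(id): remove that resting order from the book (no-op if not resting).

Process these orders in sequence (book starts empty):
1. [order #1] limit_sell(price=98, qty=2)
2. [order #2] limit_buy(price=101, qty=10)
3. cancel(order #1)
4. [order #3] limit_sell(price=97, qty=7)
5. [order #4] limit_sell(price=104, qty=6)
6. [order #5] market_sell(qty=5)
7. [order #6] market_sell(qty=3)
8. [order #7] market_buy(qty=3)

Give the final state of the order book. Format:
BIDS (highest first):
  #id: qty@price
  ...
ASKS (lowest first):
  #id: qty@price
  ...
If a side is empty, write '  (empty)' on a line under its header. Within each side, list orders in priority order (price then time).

Answer: BIDS (highest first):
  (empty)
ASKS (lowest first):
  #4: 3@104

Derivation:
After op 1 [order #1] limit_sell(price=98, qty=2): fills=none; bids=[-] asks=[#1:2@98]
After op 2 [order #2] limit_buy(price=101, qty=10): fills=#2x#1:2@98; bids=[#2:8@101] asks=[-]
After op 3 cancel(order #1): fills=none; bids=[#2:8@101] asks=[-]
After op 4 [order #3] limit_sell(price=97, qty=7): fills=#2x#3:7@101; bids=[#2:1@101] asks=[-]
After op 5 [order #4] limit_sell(price=104, qty=6): fills=none; bids=[#2:1@101] asks=[#4:6@104]
After op 6 [order #5] market_sell(qty=5): fills=#2x#5:1@101; bids=[-] asks=[#4:6@104]
After op 7 [order #6] market_sell(qty=3): fills=none; bids=[-] asks=[#4:6@104]
After op 8 [order #7] market_buy(qty=3): fills=#7x#4:3@104; bids=[-] asks=[#4:3@104]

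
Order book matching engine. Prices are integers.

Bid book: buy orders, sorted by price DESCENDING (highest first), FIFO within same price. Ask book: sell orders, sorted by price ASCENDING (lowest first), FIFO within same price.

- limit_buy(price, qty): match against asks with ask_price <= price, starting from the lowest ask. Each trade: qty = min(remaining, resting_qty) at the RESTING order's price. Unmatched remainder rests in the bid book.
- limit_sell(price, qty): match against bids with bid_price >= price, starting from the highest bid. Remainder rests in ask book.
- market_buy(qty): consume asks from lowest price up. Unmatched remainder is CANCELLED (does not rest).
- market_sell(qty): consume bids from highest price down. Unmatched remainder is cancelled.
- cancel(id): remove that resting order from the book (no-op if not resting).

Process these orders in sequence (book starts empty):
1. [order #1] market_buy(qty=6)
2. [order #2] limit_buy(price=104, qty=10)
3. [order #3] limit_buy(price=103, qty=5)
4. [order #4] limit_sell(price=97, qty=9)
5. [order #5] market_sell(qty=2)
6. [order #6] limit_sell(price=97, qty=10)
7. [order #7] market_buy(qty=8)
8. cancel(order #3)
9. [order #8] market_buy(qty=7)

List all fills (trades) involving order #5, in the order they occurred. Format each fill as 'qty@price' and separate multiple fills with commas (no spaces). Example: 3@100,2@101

After op 1 [order #1] market_buy(qty=6): fills=none; bids=[-] asks=[-]
After op 2 [order #2] limit_buy(price=104, qty=10): fills=none; bids=[#2:10@104] asks=[-]
After op 3 [order #3] limit_buy(price=103, qty=5): fills=none; bids=[#2:10@104 #3:5@103] asks=[-]
After op 4 [order #4] limit_sell(price=97, qty=9): fills=#2x#4:9@104; bids=[#2:1@104 #3:5@103] asks=[-]
After op 5 [order #5] market_sell(qty=2): fills=#2x#5:1@104 #3x#5:1@103; bids=[#3:4@103] asks=[-]
After op 6 [order #6] limit_sell(price=97, qty=10): fills=#3x#6:4@103; bids=[-] asks=[#6:6@97]
After op 7 [order #7] market_buy(qty=8): fills=#7x#6:6@97; bids=[-] asks=[-]
After op 8 cancel(order #3): fills=none; bids=[-] asks=[-]
After op 9 [order #8] market_buy(qty=7): fills=none; bids=[-] asks=[-]

Answer: 1@104,1@103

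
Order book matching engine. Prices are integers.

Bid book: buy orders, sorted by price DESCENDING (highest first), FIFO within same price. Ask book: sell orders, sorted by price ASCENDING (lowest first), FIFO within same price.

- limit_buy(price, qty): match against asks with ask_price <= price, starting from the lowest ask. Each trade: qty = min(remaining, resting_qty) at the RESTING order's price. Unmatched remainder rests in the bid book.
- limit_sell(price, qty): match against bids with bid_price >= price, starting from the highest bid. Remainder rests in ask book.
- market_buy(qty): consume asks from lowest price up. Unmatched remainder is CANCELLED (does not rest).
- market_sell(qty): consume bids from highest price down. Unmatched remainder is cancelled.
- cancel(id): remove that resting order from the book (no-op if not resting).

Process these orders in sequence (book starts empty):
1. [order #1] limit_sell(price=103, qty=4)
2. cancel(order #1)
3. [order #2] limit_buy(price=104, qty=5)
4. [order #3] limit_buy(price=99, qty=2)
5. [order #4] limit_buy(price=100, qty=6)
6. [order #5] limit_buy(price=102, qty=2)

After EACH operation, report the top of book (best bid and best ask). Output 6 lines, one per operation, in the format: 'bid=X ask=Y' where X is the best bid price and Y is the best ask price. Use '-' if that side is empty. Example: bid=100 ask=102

After op 1 [order #1] limit_sell(price=103, qty=4): fills=none; bids=[-] asks=[#1:4@103]
After op 2 cancel(order #1): fills=none; bids=[-] asks=[-]
After op 3 [order #2] limit_buy(price=104, qty=5): fills=none; bids=[#2:5@104] asks=[-]
After op 4 [order #3] limit_buy(price=99, qty=2): fills=none; bids=[#2:5@104 #3:2@99] asks=[-]
After op 5 [order #4] limit_buy(price=100, qty=6): fills=none; bids=[#2:5@104 #4:6@100 #3:2@99] asks=[-]
After op 6 [order #5] limit_buy(price=102, qty=2): fills=none; bids=[#2:5@104 #5:2@102 #4:6@100 #3:2@99] asks=[-]

Answer: bid=- ask=103
bid=- ask=-
bid=104 ask=-
bid=104 ask=-
bid=104 ask=-
bid=104 ask=-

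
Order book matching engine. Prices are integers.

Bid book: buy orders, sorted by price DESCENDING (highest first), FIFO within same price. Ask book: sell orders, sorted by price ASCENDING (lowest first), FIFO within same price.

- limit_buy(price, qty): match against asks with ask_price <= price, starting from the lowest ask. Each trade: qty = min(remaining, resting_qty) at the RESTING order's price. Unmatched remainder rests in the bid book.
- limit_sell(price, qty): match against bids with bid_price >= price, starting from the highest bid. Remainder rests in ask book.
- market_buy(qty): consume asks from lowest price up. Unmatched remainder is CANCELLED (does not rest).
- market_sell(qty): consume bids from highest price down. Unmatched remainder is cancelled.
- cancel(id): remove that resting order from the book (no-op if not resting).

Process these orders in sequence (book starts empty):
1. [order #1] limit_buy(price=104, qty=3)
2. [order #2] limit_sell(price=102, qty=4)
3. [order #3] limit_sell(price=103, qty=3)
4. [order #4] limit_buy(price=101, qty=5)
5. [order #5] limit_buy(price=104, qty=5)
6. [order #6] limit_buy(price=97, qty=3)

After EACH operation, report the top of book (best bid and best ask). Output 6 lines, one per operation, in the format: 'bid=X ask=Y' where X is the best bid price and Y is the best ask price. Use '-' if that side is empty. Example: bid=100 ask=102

Answer: bid=104 ask=-
bid=- ask=102
bid=- ask=102
bid=101 ask=102
bid=104 ask=-
bid=104 ask=-

Derivation:
After op 1 [order #1] limit_buy(price=104, qty=3): fills=none; bids=[#1:3@104] asks=[-]
After op 2 [order #2] limit_sell(price=102, qty=4): fills=#1x#2:3@104; bids=[-] asks=[#2:1@102]
After op 3 [order #3] limit_sell(price=103, qty=3): fills=none; bids=[-] asks=[#2:1@102 #3:3@103]
After op 4 [order #4] limit_buy(price=101, qty=5): fills=none; bids=[#4:5@101] asks=[#2:1@102 #3:3@103]
After op 5 [order #5] limit_buy(price=104, qty=5): fills=#5x#2:1@102 #5x#3:3@103; bids=[#5:1@104 #4:5@101] asks=[-]
After op 6 [order #6] limit_buy(price=97, qty=3): fills=none; bids=[#5:1@104 #4:5@101 #6:3@97] asks=[-]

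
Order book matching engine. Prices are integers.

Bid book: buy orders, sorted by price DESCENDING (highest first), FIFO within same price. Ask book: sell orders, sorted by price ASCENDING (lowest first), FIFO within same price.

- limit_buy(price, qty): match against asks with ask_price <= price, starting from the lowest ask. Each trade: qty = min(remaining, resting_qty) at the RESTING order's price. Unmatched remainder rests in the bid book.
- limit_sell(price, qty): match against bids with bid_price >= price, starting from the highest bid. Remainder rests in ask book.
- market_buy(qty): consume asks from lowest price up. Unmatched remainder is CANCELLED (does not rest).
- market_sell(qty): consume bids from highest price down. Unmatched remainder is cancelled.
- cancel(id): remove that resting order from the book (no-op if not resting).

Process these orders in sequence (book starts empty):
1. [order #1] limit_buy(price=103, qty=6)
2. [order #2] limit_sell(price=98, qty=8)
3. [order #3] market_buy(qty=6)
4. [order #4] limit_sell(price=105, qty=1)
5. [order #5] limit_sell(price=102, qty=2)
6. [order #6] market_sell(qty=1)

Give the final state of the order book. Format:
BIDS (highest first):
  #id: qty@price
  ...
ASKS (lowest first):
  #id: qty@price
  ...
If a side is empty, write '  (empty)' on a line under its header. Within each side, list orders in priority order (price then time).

Answer: BIDS (highest first):
  (empty)
ASKS (lowest first):
  #5: 2@102
  #4: 1@105

Derivation:
After op 1 [order #1] limit_buy(price=103, qty=6): fills=none; bids=[#1:6@103] asks=[-]
After op 2 [order #2] limit_sell(price=98, qty=8): fills=#1x#2:6@103; bids=[-] asks=[#2:2@98]
After op 3 [order #3] market_buy(qty=6): fills=#3x#2:2@98; bids=[-] asks=[-]
After op 4 [order #4] limit_sell(price=105, qty=1): fills=none; bids=[-] asks=[#4:1@105]
After op 5 [order #5] limit_sell(price=102, qty=2): fills=none; bids=[-] asks=[#5:2@102 #4:1@105]
After op 6 [order #6] market_sell(qty=1): fills=none; bids=[-] asks=[#5:2@102 #4:1@105]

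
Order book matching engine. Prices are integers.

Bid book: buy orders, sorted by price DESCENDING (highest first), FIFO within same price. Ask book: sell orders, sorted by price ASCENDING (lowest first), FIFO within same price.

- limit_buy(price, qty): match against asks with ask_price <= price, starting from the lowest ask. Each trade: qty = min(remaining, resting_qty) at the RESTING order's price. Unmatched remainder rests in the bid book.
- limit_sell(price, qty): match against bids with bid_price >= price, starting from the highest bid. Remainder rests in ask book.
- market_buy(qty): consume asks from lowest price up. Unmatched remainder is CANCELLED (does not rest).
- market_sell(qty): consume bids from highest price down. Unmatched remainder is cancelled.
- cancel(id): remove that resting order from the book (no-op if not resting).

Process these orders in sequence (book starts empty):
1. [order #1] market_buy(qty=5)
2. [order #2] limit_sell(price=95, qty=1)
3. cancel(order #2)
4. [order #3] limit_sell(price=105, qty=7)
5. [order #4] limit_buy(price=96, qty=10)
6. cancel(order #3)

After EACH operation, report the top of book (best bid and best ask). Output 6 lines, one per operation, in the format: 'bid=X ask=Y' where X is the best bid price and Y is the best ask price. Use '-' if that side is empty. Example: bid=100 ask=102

After op 1 [order #1] market_buy(qty=5): fills=none; bids=[-] asks=[-]
After op 2 [order #2] limit_sell(price=95, qty=1): fills=none; bids=[-] asks=[#2:1@95]
After op 3 cancel(order #2): fills=none; bids=[-] asks=[-]
After op 4 [order #3] limit_sell(price=105, qty=7): fills=none; bids=[-] asks=[#3:7@105]
After op 5 [order #4] limit_buy(price=96, qty=10): fills=none; bids=[#4:10@96] asks=[#3:7@105]
After op 6 cancel(order #3): fills=none; bids=[#4:10@96] asks=[-]

Answer: bid=- ask=-
bid=- ask=95
bid=- ask=-
bid=- ask=105
bid=96 ask=105
bid=96 ask=-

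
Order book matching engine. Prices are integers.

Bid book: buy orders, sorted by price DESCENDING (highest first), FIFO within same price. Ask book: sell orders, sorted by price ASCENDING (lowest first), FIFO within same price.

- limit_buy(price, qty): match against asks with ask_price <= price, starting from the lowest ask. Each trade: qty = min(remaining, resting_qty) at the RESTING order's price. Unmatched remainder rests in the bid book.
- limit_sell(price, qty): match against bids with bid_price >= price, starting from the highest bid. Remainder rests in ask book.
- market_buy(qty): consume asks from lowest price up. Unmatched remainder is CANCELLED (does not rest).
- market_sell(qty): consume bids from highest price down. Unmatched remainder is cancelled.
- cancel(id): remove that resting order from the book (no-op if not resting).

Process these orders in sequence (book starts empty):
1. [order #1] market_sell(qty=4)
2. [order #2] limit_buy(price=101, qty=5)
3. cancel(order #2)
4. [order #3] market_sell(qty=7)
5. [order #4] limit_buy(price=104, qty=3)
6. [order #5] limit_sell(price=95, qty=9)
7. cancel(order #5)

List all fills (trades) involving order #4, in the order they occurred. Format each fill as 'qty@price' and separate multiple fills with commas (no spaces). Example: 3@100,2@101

Answer: 3@104

Derivation:
After op 1 [order #1] market_sell(qty=4): fills=none; bids=[-] asks=[-]
After op 2 [order #2] limit_buy(price=101, qty=5): fills=none; bids=[#2:5@101] asks=[-]
After op 3 cancel(order #2): fills=none; bids=[-] asks=[-]
After op 4 [order #3] market_sell(qty=7): fills=none; bids=[-] asks=[-]
After op 5 [order #4] limit_buy(price=104, qty=3): fills=none; bids=[#4:3@104] asks=[-]
After op 6 [order #5] limit_sell(price=95, qty=9): fills=#4x#5:3@104; bids=[-] asks=[#5:6@95]
After op 7 cancel(order #5): fills=none; bids=[-] asks=[-]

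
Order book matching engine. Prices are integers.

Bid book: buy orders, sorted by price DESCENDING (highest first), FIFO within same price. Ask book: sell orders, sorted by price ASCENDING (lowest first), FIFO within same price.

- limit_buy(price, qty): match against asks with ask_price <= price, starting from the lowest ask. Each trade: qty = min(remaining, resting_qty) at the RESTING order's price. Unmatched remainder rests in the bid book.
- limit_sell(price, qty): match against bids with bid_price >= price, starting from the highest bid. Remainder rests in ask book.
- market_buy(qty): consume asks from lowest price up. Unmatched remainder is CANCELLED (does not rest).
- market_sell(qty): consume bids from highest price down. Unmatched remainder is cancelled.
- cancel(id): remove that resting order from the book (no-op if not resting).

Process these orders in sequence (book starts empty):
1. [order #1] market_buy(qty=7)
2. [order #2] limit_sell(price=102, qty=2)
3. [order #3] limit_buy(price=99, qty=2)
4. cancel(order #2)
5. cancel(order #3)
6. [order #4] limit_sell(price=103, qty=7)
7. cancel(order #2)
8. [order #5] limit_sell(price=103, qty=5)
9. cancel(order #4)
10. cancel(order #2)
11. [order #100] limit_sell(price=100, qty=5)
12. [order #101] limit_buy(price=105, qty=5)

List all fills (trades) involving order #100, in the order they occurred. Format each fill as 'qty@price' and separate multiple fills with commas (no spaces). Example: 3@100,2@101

Answer: 5@100

Derivation:
After op 1 [order #1] market_buy(qty=7): fills=none; bids=[-] asks=[-]
After op 2 [order #2] limit_sell(price=102, qty=2): fills=none; bids=[-] asks=[#2:2@102]
After op 3 [order #3] limit_buy(price=99, qty=2): fills=none; bids=[#3:2@99] asks=[#2:2@102]
After op 4 cancel(order #2): fills=none; bids=[#3:2@99] asks=[-]
After op 5 cancel(order #3): fills=none; bids=[-] asks=[-]
After op 6 [order #4] limit_sell(price=103, qty=7): fills=none; bids=[-] asks=[#4:7@103]
After op 7 cancel(order #2): fills=none; bids=[-] asks=[#4:7@103]
After op 8 [order #5] limit_sell(price=103, qty=5): fills=none; bids=[-] asks=[#4:7@103 #5:5@103]
After op 9 cancel(order #4): fills=none; bids=[-] asks=[#5:5@103]
After op 10 cancel(order #2): fills=none; bids=[-] asks=[#5:5@103]
After op 11 [order #100] limit_sell(price=100, qty=5): fills=none; bids=[-] asks=[#100:5@100 #5:5@103]
After op 12 [order #101] limit_buy(price=105, qty=5): fills=#101x#100:5@100; bids=[-] asks=[#5:5@103]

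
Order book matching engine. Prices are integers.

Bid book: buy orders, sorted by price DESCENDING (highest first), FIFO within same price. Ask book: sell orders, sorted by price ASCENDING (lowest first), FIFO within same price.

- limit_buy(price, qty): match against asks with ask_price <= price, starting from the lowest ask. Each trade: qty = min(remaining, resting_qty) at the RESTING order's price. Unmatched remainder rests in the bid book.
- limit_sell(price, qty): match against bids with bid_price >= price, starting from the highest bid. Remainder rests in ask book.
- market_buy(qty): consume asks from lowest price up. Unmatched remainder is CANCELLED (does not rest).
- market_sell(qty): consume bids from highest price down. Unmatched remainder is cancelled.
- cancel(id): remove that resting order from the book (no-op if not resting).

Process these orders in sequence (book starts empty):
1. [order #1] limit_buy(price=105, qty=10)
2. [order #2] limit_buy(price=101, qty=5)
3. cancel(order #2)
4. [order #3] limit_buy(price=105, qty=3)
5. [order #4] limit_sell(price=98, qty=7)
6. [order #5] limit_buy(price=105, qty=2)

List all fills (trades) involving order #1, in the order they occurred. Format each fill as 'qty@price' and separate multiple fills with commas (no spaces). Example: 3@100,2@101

Answer: 7@105

Derivation:
After op 1 [order #1] limit_buy(price=105, qty=10): fills=none; bids=[#1:10@105] asks=[-]
After op 2 [order #2] limit_buy(price=101, qty=5): fills=none; bids=[#1:10@105 #2:5@101] asks=[-]
After op 3 cancel(order #2): fills=none; bids=[#1:10@105] asks=[-]
After op 4 [order #3] limit_buy(price=105, qty=3): fills=none; bids=[#1:10@105 #3:3@105] asks=[-]
After op 5 [order #4] limit_sell(price=98, qty=7): fills=#1x#4:7@105; bids=[#1:3@105 #3:3@105] asks=[-]
After op 6 [order #5] limit_buy(price=105, qty=2): fills=none; bids=[#1:3@105 #3:3@105 #5:2@105] asks=[-]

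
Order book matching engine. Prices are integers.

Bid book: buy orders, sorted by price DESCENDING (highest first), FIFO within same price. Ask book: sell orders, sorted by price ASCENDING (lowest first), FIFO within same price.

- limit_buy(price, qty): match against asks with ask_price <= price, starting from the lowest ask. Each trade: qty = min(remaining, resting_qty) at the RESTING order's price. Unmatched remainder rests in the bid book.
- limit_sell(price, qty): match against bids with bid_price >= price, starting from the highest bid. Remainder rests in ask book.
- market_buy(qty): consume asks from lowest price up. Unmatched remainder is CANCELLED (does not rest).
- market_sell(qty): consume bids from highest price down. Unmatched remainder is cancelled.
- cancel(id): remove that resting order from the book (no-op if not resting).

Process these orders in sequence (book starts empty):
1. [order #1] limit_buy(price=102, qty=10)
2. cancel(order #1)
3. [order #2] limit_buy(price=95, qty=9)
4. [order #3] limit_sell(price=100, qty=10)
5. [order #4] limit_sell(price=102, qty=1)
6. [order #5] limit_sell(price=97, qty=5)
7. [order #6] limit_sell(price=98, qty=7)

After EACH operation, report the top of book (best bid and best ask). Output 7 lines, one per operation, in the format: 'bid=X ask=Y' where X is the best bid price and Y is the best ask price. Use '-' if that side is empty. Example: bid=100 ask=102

After op 1 [order #1] limit_buy(price=102, qty=10): fills=none; bids=[#1:10@102] asks=[-]
After op 2 cancel(order #1): fills=none; bids=[-] asks=[-]
After op 3 [order #2] limit_buy(price=95, qty=9): fills=none; bids=[#2:9@95] asks=[-]
After op 4 [order #3] limit_sell(price=100, qty=10): fills=none; bids=[#2:9@95] asks=[#3:10@100]
After op 5 [order #4] limit_sell(price=102, qty=1): fills=none; bids=[#2:9@95] asks=[#3:10@100 #4:1@102]
After op 6 [order #5] limit_sell(price=97, qty=5): fills=none; bids=[#2:9@95] asks=[#5:5@97 #3:10@100 #4:1@102]
After op 7 [order #6] limit_sell(price=98, qty=7): fills=none; bids=[#2:9@95] asks=[#5:5@97 #6:7@98 #3:10@100 #4:1@102]

Answer: bid=102 ask=-
bid=- ask=-
bid=95 ask=-
bid=95 ask=100
bid=95 ask=100
bid=95 ask=97
bid=95 ask=97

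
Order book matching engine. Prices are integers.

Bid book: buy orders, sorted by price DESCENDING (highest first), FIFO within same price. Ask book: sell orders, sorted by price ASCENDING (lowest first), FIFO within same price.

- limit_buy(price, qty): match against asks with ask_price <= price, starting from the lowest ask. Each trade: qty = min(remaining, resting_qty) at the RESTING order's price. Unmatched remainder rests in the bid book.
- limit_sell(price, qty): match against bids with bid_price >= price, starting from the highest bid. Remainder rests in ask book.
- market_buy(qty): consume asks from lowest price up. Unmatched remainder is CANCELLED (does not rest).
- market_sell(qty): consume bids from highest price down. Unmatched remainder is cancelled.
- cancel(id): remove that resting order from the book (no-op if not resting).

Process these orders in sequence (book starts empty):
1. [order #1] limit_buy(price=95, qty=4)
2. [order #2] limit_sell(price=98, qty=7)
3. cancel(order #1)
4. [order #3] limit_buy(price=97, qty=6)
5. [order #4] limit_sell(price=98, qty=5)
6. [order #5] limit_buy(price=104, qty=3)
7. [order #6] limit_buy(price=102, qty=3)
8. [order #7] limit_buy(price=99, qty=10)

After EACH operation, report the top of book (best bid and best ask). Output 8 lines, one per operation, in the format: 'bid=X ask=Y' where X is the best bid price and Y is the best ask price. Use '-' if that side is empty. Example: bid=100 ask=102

After op 1 [order #1] limit_buy(price=95, qty=4): fills=none; bids=[#1:4@95] asks=[-]
After op 2 [order #2] limit_sell(price=98, qty=7): fills=none; bids=[#1:4@95] asks=[#2:7@98]
After op 3 cancel(order #1): fills=none; bids=[-] asks=[#2:7@98]
After op 4 [order #3] limit_buy(price=97, qty=6): fills=none; bids=[#3:6@97] asks=[#2:7@98]
After op 5 [order #4] limit_sell(price=98, qty=5): fills=none; bids=[#3:6@97] asks=[#2:7@98 #4:5@98]
After op 6 [order #5] limit_buy(price=104, qty=3): fills=#5x#2:3@98; bids=[#3:6@97] asks=[#2:4@98 #4:5@98]
After op 7 [order #6] limit_buy(price=102, qty=3): fills=#6x#2:3@98; bids=[#3:6@97] asks=[#2:1@98 #4:5@98]
After op 8 [order #7] limit_buy(price=99, qty=10): fills=#7x#2:1@98 #7x#4:5@98; bids=[#7:4@99 #3:6@97] asks=[-]

Answer: bid=95 ask=-
bid=95 ask=98
bid=- ask=98
bid=97 ask=98
bid=97 ask=98
bid=97 ask=98
bid=97 ask=98
bid=99 ask=-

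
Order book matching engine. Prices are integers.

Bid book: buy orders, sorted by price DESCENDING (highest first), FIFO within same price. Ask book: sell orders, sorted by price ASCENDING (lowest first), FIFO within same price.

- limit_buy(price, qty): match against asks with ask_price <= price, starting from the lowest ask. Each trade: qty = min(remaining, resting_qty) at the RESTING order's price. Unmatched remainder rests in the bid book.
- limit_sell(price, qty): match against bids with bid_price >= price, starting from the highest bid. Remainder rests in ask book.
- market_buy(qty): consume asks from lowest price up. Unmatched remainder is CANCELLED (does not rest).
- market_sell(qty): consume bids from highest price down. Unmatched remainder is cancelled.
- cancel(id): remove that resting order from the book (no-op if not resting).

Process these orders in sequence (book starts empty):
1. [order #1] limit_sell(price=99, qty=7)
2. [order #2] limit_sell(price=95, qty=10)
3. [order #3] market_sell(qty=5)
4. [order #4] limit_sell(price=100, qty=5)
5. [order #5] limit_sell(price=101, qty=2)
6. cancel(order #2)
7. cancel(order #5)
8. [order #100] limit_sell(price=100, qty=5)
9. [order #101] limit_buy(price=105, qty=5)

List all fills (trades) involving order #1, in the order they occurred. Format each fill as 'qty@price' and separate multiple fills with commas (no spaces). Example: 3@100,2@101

Answer: 5@99

Derivation:
After op 1 [order #1] limit_sell(price=99, qty=7): fills=none; bids=[-] asks=[#1:7@99]
After op 2 [order #2] limit_sell(price=95, qty=10): fills=none; bids=[-] asks=[#2:10@95 #1:7@99]
After op 3 [order #3] market_sell(qty=5): fills=none; bids=[-] asks=[#2:10@95 #1:7@99]
After op 4 [order #4] limit_sell(price=100, qty=5): fills=none; bids=[-] asks=[#2:10@95 #1:7@99 #4:5@100]
After op 5 [order #5] limit_sell(price=101, qty=2): fills=none; bids=[-] asks=[#2:10@95 #1:7@99 #4:5@100 #5:2@101]
After op 6 cancel(order #2): fills=none; bids=[-] asks=[#1:7@99 #4:5@100 #5:2@101]
After op 7 cancel(order #5): fills=none; bids=[-] asks=[#1:7@99 #4:5@100]
After op 8 [order #100] limit_sell(price=100, qty=5): fills=none; bids=[-] asks=[#1:7@99 #4:5@100 #100:5@100]
After op 9 [order #101] limit_buy(price=105, qty=5): fills=#101x#1:5@99; bids=[-] asks=[#1:2@99 #4:5@100 #100:5@100]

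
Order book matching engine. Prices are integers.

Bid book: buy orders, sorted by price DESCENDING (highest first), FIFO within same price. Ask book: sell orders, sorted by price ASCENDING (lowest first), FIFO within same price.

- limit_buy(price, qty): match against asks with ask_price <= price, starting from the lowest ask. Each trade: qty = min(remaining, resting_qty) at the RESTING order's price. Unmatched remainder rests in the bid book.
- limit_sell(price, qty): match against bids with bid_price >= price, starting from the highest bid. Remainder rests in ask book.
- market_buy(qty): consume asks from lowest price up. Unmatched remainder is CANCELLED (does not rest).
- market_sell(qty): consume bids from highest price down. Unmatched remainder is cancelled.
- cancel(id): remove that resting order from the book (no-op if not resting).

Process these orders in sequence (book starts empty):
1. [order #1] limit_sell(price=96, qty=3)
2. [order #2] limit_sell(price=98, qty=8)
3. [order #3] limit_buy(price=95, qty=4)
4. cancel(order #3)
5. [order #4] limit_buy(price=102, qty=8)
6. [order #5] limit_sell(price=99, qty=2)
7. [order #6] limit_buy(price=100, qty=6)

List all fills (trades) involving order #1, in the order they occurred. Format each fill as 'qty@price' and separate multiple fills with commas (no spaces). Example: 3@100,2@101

After op 1 [order #1] limit_sell(price=96, qty=3): fills=none; bids=[-] asks=[#1:3@96]
After op 2 [order #2] limit_sell(price=98, qty=8): fills=none; bids=[-] asks=[#1:3@96 #2:8@98]
After op 3 [order #3] limit_buy(price=95, qty=4): fills=none; bids=[#3:4@95] asks=[#1:3@96 #2:8@98]
After op 4 cancel(order #3): fills=none; bids=[-] asks=[#1:3@96 #2:8@98]
After op 5 [order #4] limit_buy(price=102, qty=8): fills=#4x#1:3@96 #4x#2:5@98; bids=[-] asks=[#2:3@98]
After op 6 [order #5] limit_sell(price=99, qty=2): fills=none; bids=[-] asks=[#2:3@98 #5:2@99]
After op 7 [order #6] limit_buy(price=100, qty=6): fills=#6x#2:3@98 #6x#5:2@99; bids=[#6:1@100] asks=[-]

Answer: 3@96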